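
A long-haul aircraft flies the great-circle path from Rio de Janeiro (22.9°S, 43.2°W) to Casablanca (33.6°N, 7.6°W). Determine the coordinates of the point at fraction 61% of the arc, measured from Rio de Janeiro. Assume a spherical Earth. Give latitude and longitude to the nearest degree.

The haversine formula gives a central angle δ ≈ 1.150 rad (65.9°) between the endpoints.
Interpolate at f = 0.61 with slerp weights a = sin((1−f)δ)/sin δ ≈ 0.475, b = sin(fδ)/sin δ ≈ 0.707.
p = a·p₁ + b·p₂ ≈ (0.903, -0.377, 0.206); φ = arcsin(p_z) ≈ 11.91°, λ = atan2(p_y, p_x) ≈ -22.69°.

≈ (12°N, 23°W)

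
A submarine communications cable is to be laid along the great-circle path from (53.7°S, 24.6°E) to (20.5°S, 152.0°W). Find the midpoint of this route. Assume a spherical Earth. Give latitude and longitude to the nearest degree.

≈ (73°S, 146°W)

The haversine formula gives a central angle δ ≈ 1.846 rad (105.7°) between the endpoints.
Interpolate at f = 1/2 with slerp weights a = sin((1−f)δ)/sin δ ≈ 0.828, b = sin(fδ)/sin δ ≈ 0.828.
p = a·p₁ + b·p₂ ≈ (-0.239, -0.160, -0.958); φ = arcsin(p_z) ≈ -73.27°, λ = atan2(p_y, p_x) ≈ -146.20°.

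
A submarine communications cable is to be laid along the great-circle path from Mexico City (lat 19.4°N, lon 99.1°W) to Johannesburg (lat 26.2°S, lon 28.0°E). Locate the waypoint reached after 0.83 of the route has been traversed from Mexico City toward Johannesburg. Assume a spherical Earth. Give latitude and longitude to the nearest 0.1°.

≈ lat 22.8°S, lon 3.8°E

Convert each endpoint to a unit vector on the sphere (x = cos φ cos λ, y = cos φ sin λ, z = sin φ).
The central angle between the endpoints is δ = arccos(p₁·p₂) ≈ 2.288 rad (131.1°).
Interpolate at f = 0.83 with slerp weights a = sin((1−f)δ)/sin δ ≈ 0.503, b = sin(fδ)/sin δ ≈ 1.256.
p = a·p₁ + b·p₂ ≈ (0.920, 0.060, -0.387); φ = arcsin(p_z) ≈ -22.79°, λ = atan2(p_y, p_x) ≈ 3.76°.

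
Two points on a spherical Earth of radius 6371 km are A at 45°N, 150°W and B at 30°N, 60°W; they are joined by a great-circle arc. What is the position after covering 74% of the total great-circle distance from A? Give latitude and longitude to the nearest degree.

≈ 41°N, 78°W

The haversine formula gives a central angle δ ≈ 1.209 rad (69.3°) between the endpoints.
Interpolate at f = 0.74 with slerp weights a = sin((1−f)δ)/sin δ ≈ 0.331, b = sin(fδ)/sin δ ≈ 0.834.
p = a·p₁ + b·p₂ ≈ (0.159, -0.742, 0.651); φ = arcsin(p_z) ≈ 40.60°, λ = atan2(p_y, p_x) ≈ -77.94°.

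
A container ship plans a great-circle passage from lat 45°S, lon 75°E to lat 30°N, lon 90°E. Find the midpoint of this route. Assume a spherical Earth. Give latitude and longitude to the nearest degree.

Convert each endpoint to a unit vector on the sphere (x = cos φ cos λ, y = cos φ sin λ, z = sin φ).
The central angle between the endpoints is δ = arccos(p₁·p₂) ≈ 1.331 rad (76.2°).
Interpolate at f = 1/2 with slerp weights a = sin((1−f)δ)/sin δ ≈ 0.636, b = sin(fδ)/sin δ ≈ 0.636.
p = a·p₁ + b·p₂ ≈ (0.116, 0.984, -0.132); φ = arcsin(p_z) ≈ -7.56°, λ = atan2(p_y, p_x) ≈ 83.26°.

≈ lat 8°S, lon 83°E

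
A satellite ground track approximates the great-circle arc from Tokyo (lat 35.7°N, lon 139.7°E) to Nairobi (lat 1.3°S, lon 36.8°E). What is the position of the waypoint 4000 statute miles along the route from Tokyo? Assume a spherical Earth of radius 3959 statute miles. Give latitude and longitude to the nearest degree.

≈ lat 23°N, lon 74°E

The haversine formula gives a central angle δ ≈ 1.767 rad (101.2°) between the endpoints. The total great-circle distance is δ·R ≈ 1.767 × 3959 ≈ 6994 mi, so the target fraction is f = 4000/6994 ≈ 0.572.
Interpolate at f ≈ 0.572 with slerp weights a = sin((1−f)δ)/sin δ ≈ 0.700, b = sin(fδ)/sin δ ≈ 0.864.
p = a·p₁ + b·p₂ ≈ (0.258, 0.885, 0.389); φ = arcsin(p_z) ≈ 22.87°, λ = atan2(p_y, p_x) ≈ 73.74°.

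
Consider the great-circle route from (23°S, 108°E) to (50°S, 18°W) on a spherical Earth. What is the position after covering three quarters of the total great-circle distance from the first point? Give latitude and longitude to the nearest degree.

≈ (61°S, 19°E)

The haversine formula gives a central angle δ ≈ 1.619 rad (92.8°) between the endpoints.
Interpolate at f = 3/4 with slerp weights a = sin((1−f)δ)/sin δ ≈ 0.394, b = sin(fδ)/sin δ ≈ 0.938.
p = a·p₁ + b·p₂ ≈ (0.461, 0.159, -0.873); φ = arcsin(p_z) ≈ -60.79°, λ = atan2(p_y, p_x) ≈ 18.99°.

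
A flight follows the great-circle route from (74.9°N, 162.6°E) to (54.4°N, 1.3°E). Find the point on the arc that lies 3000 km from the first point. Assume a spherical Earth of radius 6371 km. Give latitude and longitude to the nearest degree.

≈ (77°N, 12°E)

Write both endpoints as unit vectors p₁, p₂ with components (cos φ cos λ, cos φ sin λ, sin φ).
The central angle between the endpoints is δ = arccos(p₁·p₂) ≈ 0.874 rad (50.1°). The total great-circle distance is δ·R ≈ 0.874 × 6371 ≈ 5571 km, so the target fraction is f = 3000/5571 ≈ 0.538.
Interpolate at f ≈ 0.538 with slerp weights a = sin((1−f)δ)/sin δ ≈ 0.512, b = sin(fδ)/sin δ ≈ 0.591.
p = a·p₁ + b·p₂ ≈ (0.217, 0.048, 0.975); φ = arcsin(p_z) ≈ 77.17°, λ = atan2(p_y, p_x) ≈ 12.40°.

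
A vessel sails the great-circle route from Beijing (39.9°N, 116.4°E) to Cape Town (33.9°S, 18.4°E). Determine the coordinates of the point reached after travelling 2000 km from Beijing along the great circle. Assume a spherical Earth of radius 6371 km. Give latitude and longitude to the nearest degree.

Write both endpoints as unit vectors p₁, p₂ with components (cos φ cos λ, cos φ sin λ, sin φ).
The central angle between the endpoints is δ = arccos(p₁·p₂) ≈ 2.034 rad (116.5°). The total great-circle distance is δ·R ≈ 2.034 × 6371 ≈ 12956 km, so the target fraction is f = 2000/12956 ≈ 0.154.
Interpolate at f ≈ 0.154 with slerp weights a = sin((1−f)δ)/sin δ ≈ 1.105, b = sin(fδ)/sin δ ≈ 0.345.
p = a·p₁ + b·p₂ ≈ (-0.105, 0.850, 0.516); φ = arcsin(p_z) ≈ 31.09°, λ = atan2(p_y, p_x) ≈ 97.06°.

≈ 31°N, 97°E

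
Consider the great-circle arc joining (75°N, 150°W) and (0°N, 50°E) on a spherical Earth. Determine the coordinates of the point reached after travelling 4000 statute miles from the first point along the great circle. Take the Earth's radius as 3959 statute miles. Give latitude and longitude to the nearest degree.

From cos δ = sin φ₁ sin φ₂ + cos φ₁ cos φ₂ cos Δλ, the central angle is δ ≈ 1.816 rad (104.1°). The total great-circle distance is δ·R ≈ 1.816 × 3959 ≈ 7191 mi, so the target fraction is f = 4000/7191 ≈ 0.556.
Interpolate at f ≈ 0.556 with slerp weights a = sin((1−f)δ)/sin δ ≈ 0.744, b = sin(fδ)/sin δ ≈ 0.873.
p = a·p₁ + b·p₂ ≈ (0.395, 0.573, 0.719); φ = arcsin(p_z) ≈ 45.94°, λ = atan2(p_y, p_x) ≈ 55.43°.

≈ (46°N, 55°E)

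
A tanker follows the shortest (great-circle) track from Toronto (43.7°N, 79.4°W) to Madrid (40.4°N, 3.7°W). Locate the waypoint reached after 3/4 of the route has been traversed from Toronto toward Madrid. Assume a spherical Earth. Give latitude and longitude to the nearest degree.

≈ 46°N, 21°W

Convert each endpoint to a unit vector on the sphere (x = cos φ cos λ, y = cos φ sin λ, z = sin φ).
The central angle between the endpoints is δ = arccos(p₁·p₂) ≈ 0.947 rad (54.3°).
Interpolate at f = 3/4 with slerp weights a = sin((1−f)δ)/sin δ ≈ 0.289, b = sin(fδ)/sin δ ≈ 0.803.
p = a·p₁ + b·p₂ ≈ (0.649, -0.245, 0.720); φ = arcsin(p_z) ≈ 46.08°, λ = atan2(p_y, p_x) ≈ -20.67°.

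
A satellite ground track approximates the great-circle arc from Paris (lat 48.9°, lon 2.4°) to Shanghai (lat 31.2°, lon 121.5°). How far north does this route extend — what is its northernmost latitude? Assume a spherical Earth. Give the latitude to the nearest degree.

≈ 60°

The great circle lies in the plane with unit normal n̂ = (p₁ × p₂)/|p₁ × p₂|.
Here n̂_z ≈ +0.495; the vertex latitude is φ_max = arccos|n̂_z| ≈ 60.3°.
Check via Clairaut: cos φ_max = |cos φ₁| · sin C = cos(48.9°)·sin(48.8°) ≈ 0.495, again giving ≈ 60.3°.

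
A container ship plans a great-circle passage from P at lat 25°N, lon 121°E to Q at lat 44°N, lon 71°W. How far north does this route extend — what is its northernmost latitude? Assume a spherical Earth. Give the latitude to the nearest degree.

The great circle lies in the plane with unit normal n̂ = (p₁ × p₂)/|p₁ × p₂|.
Here n̂_z ≈ +0.144; the vertex latitude is φ_max = arccos|n̂_z| ≈ 81.7°.

≈ 82°N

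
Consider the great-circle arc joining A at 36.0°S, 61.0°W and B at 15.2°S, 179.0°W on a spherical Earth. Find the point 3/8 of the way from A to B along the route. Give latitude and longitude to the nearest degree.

The haversine formula gives a central angle δ ≈ 1.785 rad (102.3°) between the endpoints.
Interpolate at f = 3/8 with slerp weights a = sin((1−f)δ)/sin δ ≈ 0.919, b = sin(fδ)/sin δ ≈ 0.635.
p = a·p₁ + b·p₂ ≈ (-0.252, -0.661, -0.707); φ = arcsin(p_z) ≈ -44.97°, λ = atan2(p_y, p_x) ≈ -110.88°.

≈ 45°S, 111°W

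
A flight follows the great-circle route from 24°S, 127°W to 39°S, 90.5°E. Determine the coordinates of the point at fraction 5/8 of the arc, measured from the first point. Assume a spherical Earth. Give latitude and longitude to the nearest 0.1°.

≈ 62.6°S, 146.1°E

Write both endpoints as unit vectors p₁, p₂ with components (cos φ cos λ, cos φ sin λ, sin φ).
The central angle between the endpoints is δ = arccos(p₁·p₂) ≈ 1.883 rad (107.9°).
Interpolate at f = 5/8 with slerp weights a = sin((1−f)δ)/sin δ ≈ 0.682, b = sin(fδ)/sin δ ≈ 0.970.
p = a·p₁ + b·p₂ ≈ (-0.381, 0.257, -0.888); φ = arcsin(p_z) ≈ -62.63°, λ = atan2(p_y, p_x) ≈ 146.08°.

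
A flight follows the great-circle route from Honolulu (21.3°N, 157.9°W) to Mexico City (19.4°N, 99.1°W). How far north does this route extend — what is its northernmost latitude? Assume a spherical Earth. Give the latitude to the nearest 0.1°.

≈ 23.2°N

The great circle lies in the plane with unit normal n̂ = (p₁ × p₂)/|p₁ × p₂|.
Here n̂_z ≈ +0.919; the vertex latitude is φ_max = arccos|n̂_z| ≈ 23.2°.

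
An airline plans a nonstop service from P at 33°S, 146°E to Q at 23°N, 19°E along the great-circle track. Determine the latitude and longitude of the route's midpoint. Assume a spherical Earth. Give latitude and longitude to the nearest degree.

Convert each endpoint to a unit vector on the sphere (x = cos φ cos λ, y = cos φ sin λ, z = sin φ).
The central angle between the endpoints is δ = arccos(p₁·p₂) ≈ 2.315 rad (132.6°).
Interpolate at f = 1/2 with slerp weights a = sin((1−f)δ)/sin δ ≈ 1.245, b = sin(fδ)/sin δ ≈ 1.245.
p = a·p₁ + b·p₂ ≈ (0.218, 0.957, -0.192); φ = arcsin(p_z) ≈ -11.05°, λ = atan2(p_y, p_x) ≈ 77.17°.

≈ 11°S, 77°E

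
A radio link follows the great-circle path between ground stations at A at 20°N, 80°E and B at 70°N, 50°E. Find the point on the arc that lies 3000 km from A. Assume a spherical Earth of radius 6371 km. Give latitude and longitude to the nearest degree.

Write both endpoints as unit vectors p₁, p₂ with components (cos φ cos λ, cos φ sin λ, sin φ).
The central angle between the endpoints is δ = arccos(p₁·p₂) ≈ 0.928 rad (53.1°). The total great-circle distance is δ·R ≈ 0.928 × 6371 ≈ 5910 km, so the target fraction is f = 3000/5910 ≈ 0.508.
Interpolate at f ≈ 0.508 with slerp weights a = sin((1−f)δ)/sin δ ≈ 0.551, b = sin(fδ)/sin δ ≈ 0.567.
p = a·p₁ + b·p₂ ≈ (0.215, 0.659, 0.721); φ = arcsin(p_z) ≈ 46.16°, λ = atan2(p_y, p_x) ≈ 71.95°.

≈ 46°N, 72°E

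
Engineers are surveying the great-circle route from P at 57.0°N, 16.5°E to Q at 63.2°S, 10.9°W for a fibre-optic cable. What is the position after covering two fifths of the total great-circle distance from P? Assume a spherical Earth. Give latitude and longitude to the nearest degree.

≈ 9°N, 6°E

From cos δ = sin φ₁ sin φ₂ + cos φ₁ cos φ₂ cos Δλ, the central angle is δ ≈ 2.130 rad (122.0°).
Interpolate at f = 2/5 with slerp weights a = sin((1−f)δ)/sin δ ≈ 1.130, b = sin(fδ)/sin δ ≈ 0.888.
p = a·p₁ + b·p₂ ≈ (0.983, 0.099, 0.155); φ = arcsin(p_z) ≈ 8.90°, λ = atan2(p_y, p_x) ≈ 5.75°.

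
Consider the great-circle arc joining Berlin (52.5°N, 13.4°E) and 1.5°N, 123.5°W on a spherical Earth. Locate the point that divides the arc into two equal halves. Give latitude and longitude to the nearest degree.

≈ 50°N, 87°W

From cos δ = sin φ₁ sin φ₂ + cos φ₁ cos φ₂ cos Δλ, the central angle is δ ≈ 2.008 rad (115.1°).
Interpolate at f = 1/2 with slerp weights a = sin((1−f)δ)/sin δ ≈ 0.931, b = sin(fδ)/sin δ ≈ 0.931.
p = a·p₁ + b·p₂ ≈ (0.038, -0.645, 0.763); φ = arcsin(p_z) ≈ 49.75°, λ = atan2(p_y, p_x) ≈ -86.66°.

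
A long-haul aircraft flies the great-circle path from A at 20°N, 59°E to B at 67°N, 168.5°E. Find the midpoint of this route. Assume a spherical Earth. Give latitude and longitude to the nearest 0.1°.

Write both endpoints as unit vectors p₁, p₂ with components (cos φ cos λ, cos φ sin λ, sin φ).
The central angle between the endpoints is δ = arccos(p₁·p₂) ≈ 1.377 rad (78.9°).
Interpolate at f = 1/2 with slerp weights a = sin((1−f)δ)/sin δ ≈ 0.648, b = sin(fδ)/sin δ ≈ 0.648.
p = a·p₁ + b·p₂ ≈ (0.065, 0.572, 0.818); φ = arcsin(p_z) ≈ 54.84°, λ = atan2(p_y, p_x) ≈ 83.47°.

≈ 54.8°N, 83.5°E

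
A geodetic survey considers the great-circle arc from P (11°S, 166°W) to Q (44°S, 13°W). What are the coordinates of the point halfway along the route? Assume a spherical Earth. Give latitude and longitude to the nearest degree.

Convert each endpoint to a unit vector on the sphere (x = cos φ cos λ, y = cos φ sin λ, z = sin φ).
The central angle between the endpoints is δ = arccos(p₁·p₂) ≈ 2.090 rad (119.8°).
Interpolate at f = 1/2 with slerp weights a = sin((1−f)δ)/sin δ ≈ 0.997, b = sin(fδ)/sin δ ≈ 0.997.
p = a·p₁ + b·p₂ ≈ (-0.251, -0.398, -0.882); φ = arcsin(p_z) ≈ -61.94°, λ = atan2(p_y, p_x) ≈ -122.21°.

≈ (62°S, 122°W)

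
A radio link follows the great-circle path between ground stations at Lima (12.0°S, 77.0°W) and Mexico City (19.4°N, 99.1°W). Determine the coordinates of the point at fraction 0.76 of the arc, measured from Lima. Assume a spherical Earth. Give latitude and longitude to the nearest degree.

≈ 12°N, 94°W

The haversine formula gives a central angle δ ≈ 0.667 rad (38.2°) between the endpoints.
Interpolate at f = 0.76 with slerp weights a = sin((1−f)δ)/sin δ ≈ 0.258, b = sin(fδ)/sin δ ≈ 0.785.
p = a·p₁ + b·p₂ ≈ (-0.060, -0.976, 0.207); φ = arcsin(p_z) ≈ 11.95°, λ = atan2(p_y, p_x) ≈ -93.54°.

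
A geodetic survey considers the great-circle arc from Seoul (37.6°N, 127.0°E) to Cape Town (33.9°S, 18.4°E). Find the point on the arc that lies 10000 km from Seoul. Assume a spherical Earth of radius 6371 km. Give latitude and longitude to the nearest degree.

≈ (15°S, 49°E)

Convert each endpoint to a unit vector on the sphere (x = cos φ cos λ, y = cos φ sin λ, z = sin φ).
The central angle between the endpoints is δ = arccos(p₁·p₂) ≈ 2.153 rad (123.4°). The total great-circle distance is δ·R ≈ 2.153 × 6371 ≈ 13718 km, so the target fraction is f = 10000/13718 ≈ 0.729.
Interpolate at f ≈ 0.729 with slerp weights a = sin((1−f)δ)/sin δ ≈ 0.660, b = sin(fδ)/sin δ ≈ 1.197.
p = a·p₁ + b·p₂ ≈ (0.628, 0.731, -0.265); φ = arcsin(p_z) ≈ -15.38°, λ = atan2(p_y, p_x) ≈ 49.32°.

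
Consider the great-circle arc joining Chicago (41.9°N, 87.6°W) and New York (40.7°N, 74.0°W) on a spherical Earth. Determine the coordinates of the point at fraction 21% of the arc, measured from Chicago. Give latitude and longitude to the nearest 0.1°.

≈ (41.8°N, 84.7°W)

From cos δ = sin φ₁ sin φ₂ + cos φ₁ cos φ₂ cos Δλ, the central angle is δ ≈ 0.179 rad (10.3°).
Interpolate at f = 0.21 with slerp weights a = sin((1−f)δ)/sin δ ≈ 0.792, b = sin(fδ)/sin δ ≈ 0.211.
p = a·p₁ + b·p₂ ≈ (0.069, -0.743, 0.666); φ = arcsin(p_z) ≈ 41.78°, λ = atan2(p_y, p_x) ≈ -84.71°.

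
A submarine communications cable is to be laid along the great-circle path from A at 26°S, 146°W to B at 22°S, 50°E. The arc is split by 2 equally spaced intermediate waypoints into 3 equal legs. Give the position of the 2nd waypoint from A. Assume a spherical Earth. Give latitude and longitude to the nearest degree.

Write both endpoints as unit vectors p₁, p₂ with components (cos φ cos λ, cos φ sin λ, sin φ).
The central angle between the endpoints is δ = arccos(p₁·p₂) ≈ 2.261 rad (129.6°).
Interpolate at f = 2/3 with slerp weights a = sin((1−f)δ)/sin δ ≈ 0.888, b = sin(fδ)/sin δ ≈ 1.294.
p = a·p₁ + b·p₂ ≈ (0.110, 0.473, -0.874); φ = arcsin(p_z) ≈ -60.93°, λ = atan2(p_y, p_x) ≈ 76.91°.

≈ 61°S, 77°E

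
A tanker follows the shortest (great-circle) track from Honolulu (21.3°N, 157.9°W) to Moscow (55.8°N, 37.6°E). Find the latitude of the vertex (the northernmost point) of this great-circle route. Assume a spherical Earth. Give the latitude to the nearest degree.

≈ 82°N

The great circle lies in the plane with unit normal n̂ = (p₁ × p₂)/|p₁ × p₂|.
Here n̂_z ≈ -0.143; the vertex latitude is φ_max = arccos|n̂_z| ≈ 81.8°.
Check via Clairaut: cos φ_max = |cos φ₁| · sin C = cos(21.3°)·sin(8.8°) ≈ 0.143, again giving ≈ 81.8°.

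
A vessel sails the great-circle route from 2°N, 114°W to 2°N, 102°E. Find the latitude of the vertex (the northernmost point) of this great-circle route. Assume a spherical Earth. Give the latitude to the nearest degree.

≈ 6°N

The great circle lies in the plane with unit normal n̂ = (p₁ × p₂)/|p₁ × p₂|.
Here n̂_z ≈ -0.994; the vertex latitude is φ_max = arccos|n̂_z| ≈ 6.4°.
Check via Clairaut: cos φ_max = |cos φ₁| · sin C = cos(2.0°)·sin(83.9°) ≈ 0.994, again giving ≈ 6.4°.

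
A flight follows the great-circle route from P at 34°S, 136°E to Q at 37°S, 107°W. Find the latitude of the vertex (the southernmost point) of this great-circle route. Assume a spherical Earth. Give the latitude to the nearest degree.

≈ 54°S

The great circle lies in the plane with unit normal n̂ = (p₁ × p₂)/|p₁ × p₂|.
Here n̂_z ≈ +0.590; the vertex latitude is φ_max = arccos|n̂_z| ≈ 53.8°.
Check via Clairaut: cos φ_max = |cos φ₁| · sin C = cos(34.0°)·sin(134.6°) ≈ 0.590, again giving ≈ 53.8°.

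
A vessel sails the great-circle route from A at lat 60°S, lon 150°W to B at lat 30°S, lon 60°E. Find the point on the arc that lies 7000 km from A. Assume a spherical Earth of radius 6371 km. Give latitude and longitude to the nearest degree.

Convert each endpoint to a unit vector on the sphere (x = cos φ cos λ, y = cos φ sin λ, z = sin φ).
The central angle between the endpoints is δ = arccos(p₁·p₂) ≈ 1.513 rad (86.7°). The total great-circle distance is δ·R ≈ 1.513 × 6371 ≈ 9638 km, so the target fraction is f = 7000/9638 ≈ 0.726.
Interpolate at f ≈ 0.726 with slerp weights a = sin((1−f)δ)/sin δ ≈ 0.403, b = sin(fδ)/sin δ ≈ 0.892.
p = a·p₁ + b·p₂ ≈ (0.212, 0.568, -0.795); φ = arcsin(p_z) ≈ -52.66°, λ = atan2(p_y, p_x) ≈ 69.56°.

≈ lat 53°S, lon 70°E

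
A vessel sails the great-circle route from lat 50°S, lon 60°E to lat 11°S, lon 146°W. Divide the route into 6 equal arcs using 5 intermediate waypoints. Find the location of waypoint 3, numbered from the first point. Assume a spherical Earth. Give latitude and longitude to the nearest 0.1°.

Write both endpoints as unit vectors p₁, p₂ with components (cos φ cos λ, cos φ sin λ, sin φ).
The central angle between the endpoints is δ = arccos(p₁·p₂) ≈ 2.005 rad (114.9°).
Interpolate at f = 3/6 with slerp weights a = sin((1−f)δ)/sin δ ≈ 0.929, b = sin(fδ)/sin δ ≈ 0.929.
p = a·p₁ + b·p₂ ≈ (-0.458, 0.007, -0.889); φ = arcsin(p_z) ≈ -62.77°, λ = atan2(p_y, p_x) ≈ 179.10°.

≈ lat 62.8°S, lon 179.1°E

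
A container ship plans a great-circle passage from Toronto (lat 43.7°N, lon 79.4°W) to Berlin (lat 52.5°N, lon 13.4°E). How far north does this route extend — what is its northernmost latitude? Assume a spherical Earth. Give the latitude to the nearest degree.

The great circle lies in the plane with unit normal n̂ = (p₁ × p₂)/|p₁ × p₂|.
Here n̂_z ≈ +0.517; the vertex latitude is φ_max = arccos|n̂_z| ≈ 58.9°.
Check via Clairaut: cos φ_max = |cos φ₁| · sin C = cos(43.7°)·sin(45.7°) ≈ 0.517, again giving ≈ 58.9°.

≈ 59°N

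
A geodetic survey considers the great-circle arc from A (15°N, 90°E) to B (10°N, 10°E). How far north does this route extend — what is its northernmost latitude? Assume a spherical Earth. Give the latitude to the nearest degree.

The great circle lies in the plane with unit normal n̂ = (p₁ × p₂)/|p₁ × p₂|.
Here n̂_z ≈ -0.958; the vertex latitude is φ_max = arccos|n̂_z| ≈ 16.6°.
Check via Clairaut: cos φ_max = |cos φ₁| · sin C = cos(15.0°)·sin(82.7°) ≈ 0.958, again giving ≈ 16.6°.

≈ 17°N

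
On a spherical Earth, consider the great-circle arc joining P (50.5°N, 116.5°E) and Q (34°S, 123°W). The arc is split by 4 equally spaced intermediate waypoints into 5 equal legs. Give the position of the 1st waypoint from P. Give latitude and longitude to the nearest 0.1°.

Write both endpoints as unit vectors p₁, p₂ with components (cos φ cos λ, cos φ sin λ, sin φ).
The central angle between the endpoints is δ = arccos(p₁·p₂) ≈ 2.345 rad (134.4°).
Interpolate at f = 1/5 with slerp weights a = sin((1−f)δ)/sin δ ≈ 1.334, b = sin(fδ)/sin δ ≈ 0.632.
p = a·p₁ + b·p₂ ≈ (-0.664, 0.320, 0.676); φ = arcsin(p_z) ≈ 42.52°, λ = atan2(p_y, p_x) ≈ 154.28°.

≈ (42.5°N, 154.3°E)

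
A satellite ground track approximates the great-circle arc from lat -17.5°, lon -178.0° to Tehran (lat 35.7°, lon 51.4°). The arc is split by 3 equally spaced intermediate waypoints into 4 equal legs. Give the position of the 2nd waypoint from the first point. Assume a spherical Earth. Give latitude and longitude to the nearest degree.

≈ lat 21°, lon 127°

Convert each endpoint to a unit vector on the sphere (x = cos φ cos λ, y = cos φ sin λ, z = sin φ).
The central angle between the endpoints is δ = arccos(p₁·p₂) ≈ 2.318 rad (132.8°).
Interpolate at f = 2/4 with slerp weights a = sin((1−f)δ)/sin δ ≈ 1.249, b = sin(fδ)/sin δ ≈ 1.249.
p = a·p₁ + b·p₂ ≈ (-0.558, 0.751, 0.353); φ = arcsin(p_z) ≈ 20.69°, λ = atan2(p_y, p_x) ≈ 126.59°.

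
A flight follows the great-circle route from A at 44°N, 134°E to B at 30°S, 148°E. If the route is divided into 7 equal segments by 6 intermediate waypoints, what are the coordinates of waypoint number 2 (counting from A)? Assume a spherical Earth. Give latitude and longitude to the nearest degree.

The haversine formula gives a central angle δ ≈ 1.311 rad (75.1°) between the endpoints.
Interpolate at f = 2/7 with slerp weights a = sin((1−f)δ)/sin δ ≈ 0.833, b = sin(fδ)/sin δ ≈ 0.379.
p = a·p₁ + b·p₂ ≈ (-0.694, 0.605, 0.390); φ = arcsin(p_z) ≈ 22.93°, λ = atan2(p_y, p_x) ≈ 138.94°.

≈ 23°N, 139°E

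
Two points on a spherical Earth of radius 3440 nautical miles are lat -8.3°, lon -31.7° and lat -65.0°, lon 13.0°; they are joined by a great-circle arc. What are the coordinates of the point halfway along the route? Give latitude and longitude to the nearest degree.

Convert each endpoint to a unit vector on the sphere (x = cos φ cos λ, y = cos φ sin λ, z = sin φ).
The central angle between the endpoints is δ = arccos(p₁·p₂) ≈ 1.128 rad (64.7°).
Interpolate at f = 1/2 with slerp weights a = sin((1−f)δ)/sin δ ≈ 0.592, b = sin(fδ)/sin δ ≈ 0.592.
p = a·p₁ + b·p₂ ≈ (0.742, -0.251, -0.622); φ = arcsin(p_z) ≈ -38.44°, λ = atan2(p_y, p_x) ≈ -18.72°.

≈ lat -38°, lon -19°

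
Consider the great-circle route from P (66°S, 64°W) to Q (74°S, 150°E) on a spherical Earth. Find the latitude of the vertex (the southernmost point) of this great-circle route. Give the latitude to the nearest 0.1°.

≈ 84.2°S

The great circle lies in the plane with unit normal n̂ = (p₁ × p₂)/|p₁ × p₂|.
Here n̂_z ≈ -0.101; the vertex latitude is φ_max = arccos|n̂_z| ≈ 84.2°.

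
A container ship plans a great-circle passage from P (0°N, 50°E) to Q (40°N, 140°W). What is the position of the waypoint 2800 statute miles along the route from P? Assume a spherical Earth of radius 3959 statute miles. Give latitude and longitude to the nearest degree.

≈ (40°N, 60°E)

Convert each endpoint to a unit vector on the sphere (x = cos φ cos λ, y = cos φ sin λ, z = sin φ).
The central angle between the endpoints is δ = arccos(p₁·p₂) ≈ 2.426 rad (139.0°). The total great-circle distance is δ·R ≈ 2.426 × 3959 ≈ 9603 mi, so the target fraction is f = 2800/9603 ≈ 0.292.
Interpolate at f ≈ 0.292 with slerp weights a = sin((1−f)δ)/sin δ ≈ 1.507, b = sin(fδ)/sin δ ≈ 0.990.
p = a·p₁ + b·p₂ ≈ (0.388, 0.667, 0.636); φ = arcsin(p_z) ≈ 39.51°, λ = atan2(p_y, p_x) ≈ 59.83°.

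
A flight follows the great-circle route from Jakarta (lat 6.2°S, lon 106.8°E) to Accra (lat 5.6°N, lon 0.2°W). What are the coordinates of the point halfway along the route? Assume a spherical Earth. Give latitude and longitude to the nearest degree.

≈ lat 1°S, lon 53°E

The haversine formula gives a central angle δ ≈ 1.875 rad (107.4°) between the endpoints.
Interpolate at f = 1/2 with slerp weights a = sin((1−f)δ)/sin δ ≈ 0.845, b = sin(fδ)/sin δ ≈ 0.845.
p = a·p₁ + b·p₂ ≈ (0.598, 0.801, -0.009); φ = arcsin(p_z) ≈ -0.50°, λ = atan2(p_y, p_x) ≈ 53.26°.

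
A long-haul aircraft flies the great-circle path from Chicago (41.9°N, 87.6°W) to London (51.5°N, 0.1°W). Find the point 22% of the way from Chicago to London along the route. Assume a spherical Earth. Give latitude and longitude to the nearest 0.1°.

Write both endpoints as unit vectors p₁, p₂ with components (cos φ cos λ, cos φ sin λ, sin φ).
The central angle between the endpoints is δ = arccos(p₁·p₂) ≈ 0.997 rad (57.1°).
Interpolate at f = 0.22 with slerp weights a = sin((1−f)δ)/sin δ ≈ 0.835, b = sin(fδ)/sin δ ≈ 0.259.
p = a·p₁ + b·p₂ ≈ (0.187, -0.622, 0.761); φ = arcsin(p_z) ≈ 49.52°, λ = atan2(p_y, p_x) ≈ -73.23°.

≈ 49.5°N, 73.2°W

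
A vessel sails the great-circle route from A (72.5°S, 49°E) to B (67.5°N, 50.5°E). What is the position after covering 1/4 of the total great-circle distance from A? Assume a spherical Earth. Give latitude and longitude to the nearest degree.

Convert each endpoint to a unit vector on the sphere (x = cos φ cos λ, y = cos φ sin λ, z = sin φ).
The central angle between the endpoints is δ = arccos(p₁·p₂) ≈ 2.444 rad (140.0°).
Interpolate at f = 1/4 with slerp weights a = sin((1−f)δ)/sin δ ≈ 1.503, b = sin(fδ)/sin δ ≈ 0.892.
p = a·p₁ + b·p₂ ≈ (0.514, 0.605, -0.609); φ = arcsin(p_z) ≈ -37.50°, λ = atan2(p_y, p_x) ≈ 49.65°.

≈ (38°S, 50°E)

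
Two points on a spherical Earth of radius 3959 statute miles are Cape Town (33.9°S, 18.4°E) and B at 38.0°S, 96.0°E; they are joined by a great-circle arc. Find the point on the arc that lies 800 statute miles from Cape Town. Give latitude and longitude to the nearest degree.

Convert each endpoint to a unit vector on the sphere (x = cos φ cos λ, y = cos φ sin λ, z = sin φ).
The central angle between the endpoints is δ = arccos(p₁·p₂) ≈ 1.066 rad (61.1°). The total great-circle distance is δ·R ≈ 1.066 × 3959 ≈ 4219 mi, so the target fraction is f = 800/4219 ≈ 0.190.
Interpolate at f ≈ 0.190 with slerp weights a = sin((1−f)δ)/sin δ ≈ 0.869, b = sin(fδ)/sin δ ≈ 0.229.
p = a·p₁ + b·p₂ ≈ (0.665, 0.407, -0.626); φ = arcsin(p_z) ≈ -38.73°, λ = atan2(p_y, p_x) ≈ 31.48°.

≈ 39°S, 31°E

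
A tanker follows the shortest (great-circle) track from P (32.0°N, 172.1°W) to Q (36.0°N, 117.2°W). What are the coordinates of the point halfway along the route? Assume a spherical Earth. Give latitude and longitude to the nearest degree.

Write both endpoints as unit vectors p₁, p₂ with components (cos φ cos λ, cos φ sin λ, sin φ).
The central angle between the endpoints is δ = arccos(p₁·p₂) ≈ 0.787 rad (45.1°).
Interpolate at f = 1/2 with slerp weights a = sin((1−f)δ)/sin δ ≈ 0.541, b = sin(fδ)/sin δ ≈ 0.541.
p = a·p₁ + b·p₂ ≈ (-0.655, -0.453, 0.605); φ = arcsin(p_z) ≈ 37.24°, λ = atan2(p_y, p_x) ≈ -145.35°.

≈ (37°N, 145°W)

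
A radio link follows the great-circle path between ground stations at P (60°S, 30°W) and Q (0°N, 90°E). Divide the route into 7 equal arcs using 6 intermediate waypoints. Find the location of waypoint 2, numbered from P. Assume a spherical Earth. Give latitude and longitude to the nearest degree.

Convert each endpoint to a unit vector on the sphere (x = cos φ cos λ, y = cos φ sin λ, z = sin φ).
The central angle between the endpoints is δ = arccos(p₁·p₂) ≈ 1.823 rad (104.5°).
Interpolate at f = 2/7 with slerp weights a = sin((1−f)δ)/sin δ ≈ 0.996, b = sin(fδ)/sin δ ≈ 0.514.
p = a·p₁ + b·p₂ ≈ (0.431, 0.265, -0.862); φ = arcsin(p_z) ≈ -59.59°, λ = atan2(p_y, p_x) ≈ 31.58°.

≈ (60°S, 32°E)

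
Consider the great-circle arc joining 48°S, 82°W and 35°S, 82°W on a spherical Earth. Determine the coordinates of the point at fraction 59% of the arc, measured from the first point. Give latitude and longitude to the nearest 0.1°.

From cos δ = sin φ₁ sin φ₂ + cos φ₁ cos φ₂ cos Δλ, the central angle is δ ≈ 0.227 rad (13.0°).
Interpolate at f = 0.59 with slerp weights a = sin((1−f)δ)/sin δ ≈ 0.413, b = sin(fδ)/sin δ ≈ 0.593.
p = a·p₁ + b·p₂ ≈ (0.106, -0.755, -0.647); φ = arcsin(p_z) ≈ -40.33°, λ = atan2(p_y, p_x) ≈ -82.00°.

≈ 40.3°S, 82.0°W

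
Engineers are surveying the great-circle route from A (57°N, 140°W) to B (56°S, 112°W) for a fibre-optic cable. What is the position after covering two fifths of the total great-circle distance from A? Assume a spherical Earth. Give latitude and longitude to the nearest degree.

≈ (12°N, 128°W)

Write both endpoints as unit vectors p₁, p₂ with components (cos φ cos λ, cos φ sin λ, sin φ).
The central angle between the endpoints is δ = arccos(p₁·p₂) ≈ 2.011 rad (115.2°).
Interpolate at f = 2/5 with slerp weights a = sin((1−f)δ)/sin δ ≈ 1.033, b = sin(fδ)/sin δ ≈ 0.797.
p = a·p₁ + b·p₂ ≈ (-0.598, -0.775, 0.206); φ = arcsin(p_z) ≈ 11.89°, λ = atan2(p_y, p_x) ≈ -127.66°.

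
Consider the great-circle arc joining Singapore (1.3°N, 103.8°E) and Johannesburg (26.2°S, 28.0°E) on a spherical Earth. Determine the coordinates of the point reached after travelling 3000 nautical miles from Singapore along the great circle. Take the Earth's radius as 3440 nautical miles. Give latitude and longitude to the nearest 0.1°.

From cos δ = sin φ₁ sin φ₂ + cos φ₁ cos φ₂ cos Δλ, the central angle is δ ≈ 1.359 rad (77.9°). The total great-circle distance is δ·R ≈ 1.359 × 3440 ≈ 4676 nmi, so the target fraction is f = 3000/4676 ≈ 0.642.
Interpolate at f ≈ 0.642 with slerp weights a = sin((1−f)δ)/sin δ ≈ 0.479, b = sin(fδ)/sin δ ≈ 0.783.
p = a·p₁ + b·p₂ ≈ (0.506, 0.795, -0.335); φ = arcsin(p_z) ≈ -19.57°, λ = atan2(p_y, p_x) ≈ 57.50°.

≈ (19.6°S, 57.5°E)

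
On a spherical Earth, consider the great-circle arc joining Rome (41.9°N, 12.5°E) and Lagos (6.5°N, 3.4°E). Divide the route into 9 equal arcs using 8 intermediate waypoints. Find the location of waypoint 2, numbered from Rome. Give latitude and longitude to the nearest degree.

≈ 34°N, 10°E

Convert each endpoint to a unit vector on the sphere (x = cos φ cos λ, y = cos φ sin λ, z = sin φ).
The central angle between the endpoints is δ = arccos(p₁·p₂) ≈ 0.634 rad (36.3°).
Interpolate at f = 2/9 with slerp weights a = sin((1−f)δ)/sin δ ≈ 0.799, b = sin(fδ)/sin δ ≈ 0.237.
p = a·p₁ + b·p₂ ≈ (0.816, 0.143, 0.560); φ = arcsin(p_z) ≈ 34.09°, λ = atan2(p_y, p_x) ≈ 9.92°.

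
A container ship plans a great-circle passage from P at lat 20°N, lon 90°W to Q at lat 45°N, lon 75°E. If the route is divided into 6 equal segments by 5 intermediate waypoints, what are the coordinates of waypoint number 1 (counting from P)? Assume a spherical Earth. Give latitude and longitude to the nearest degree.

Write both endpoints as unit vectors p₁, p₂ with components (cos φ cos λ, cos φ sin λ, sin φ).
The central angle between the endpoints is δ = arccos(p₁·p₂) ≈ 1.982 rad (113.6°).
Interpolate at f = 1/6 with slerp weights a = sin((1−f)δ)/sin δ ≈ 1.087, b = sin(fδ)/sin δ ≈ 0.354.
p = a·p₁ + b·p₂ ≈ (0.065, -0.780, 0.622); φ = arcsin(p_z) ≈ 38.48°, λ = atan2(p_y, p_x) ≈ -85.25°.

≈ lat 38°N, lon 85°W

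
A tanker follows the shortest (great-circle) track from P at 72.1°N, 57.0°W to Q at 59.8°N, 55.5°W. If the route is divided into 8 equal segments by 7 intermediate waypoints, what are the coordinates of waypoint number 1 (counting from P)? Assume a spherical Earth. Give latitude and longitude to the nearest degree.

Convert each endpoint to a unit vector on the sphere (x = cos φ cos λ, y = cos φ sin λ, z = sin φ).
The central angle between the endpoints is δ = arccos(p₁·p₂) ≈ 0.215 rad (12.3°).
Interpolate at f = 1/8 with slerp weights a = sin((1−f)δ)/sin δ ≈ 0.877, b = sin(fδ)/sin δ ≈ 0.126.
p = a·p₁ + b·p₂ ≈ (0.183, -0.278, 0.943); φ = arcsin(p_z) ≈ 70.56°, λ = atan2(p_y, p_x) ≈ -56.71°.

≈ 71°N, 57°W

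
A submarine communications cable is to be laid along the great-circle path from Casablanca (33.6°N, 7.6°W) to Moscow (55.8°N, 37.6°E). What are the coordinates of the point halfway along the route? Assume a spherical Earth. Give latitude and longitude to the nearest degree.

≈ 47°N, 10°E

Write both endpoints as unit vectors p₁, p₂ with components (cos φ cos λ, cos φ sin λ, sin φ).
The central angle between the endpoints is δ = arccos(p₁·p₂) ≈ 0.664 rad (38.0°).
Interpolate at f = 1/2 with slerp weights a = sin((1−f)δ)/sin δ ≈ 0.529, b = sin(fδ)/sin δ ≈ 0.529.
p = a·p₁ + b·p₂ ≈ (0.672, 0.123, 0.730); φ = arcsin(p_z) ≈ 46.89°, λ = atan2(p_y, p_x) ≈ 10.38°.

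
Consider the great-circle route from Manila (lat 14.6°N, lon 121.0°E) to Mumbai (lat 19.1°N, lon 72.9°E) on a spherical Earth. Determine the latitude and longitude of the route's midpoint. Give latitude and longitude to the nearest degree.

≈ lat 18°N, lon 97°E

Write both endpoints as unit vectors p₁, p₂ with components (cos φ cos λ, cos φ sin λ, sin φ).
The central angle between the endpoints is δ = arccos(p₁·p₂) ≈ 0.805 rad (46.1°).
Interpolate at f = 1/2 with slerp weights a = sin((1−f)δ)/sin δ ≈ 0.543, b = sin(fδ)/sin δ ≈ 0.543.
p = a·p₁ + b·p₂ ≈ (-0.120, 0.942, 0.315); φ = arcsin(p_z) ≈ 18.35°, λ = atan2(p_y, p_x) ≈ 97.25°.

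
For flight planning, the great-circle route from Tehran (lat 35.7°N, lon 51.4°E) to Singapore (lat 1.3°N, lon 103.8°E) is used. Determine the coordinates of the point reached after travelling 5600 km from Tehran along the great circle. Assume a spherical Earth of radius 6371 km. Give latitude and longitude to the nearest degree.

Write both endpoints as unit vectors p₁, p₂ with components (cos φ cos λ, cos φ sin λ, sin φ).
The central angle between the endpoints is δ = arccos(p₁·p₂) ≈ 1.037 rad (59.4°). The total great-circle distance is δ·R ≈ 1.037 × 6371 ≈ 6608 km, so the target fraction is f = 5600/6608 ≈ 0.847.
Interpolate at f ≈ 0.847 with slerp weights a = sin((1−f)δ)/sin δ ≈ 0.183, b = sin(fδ)/sin δ ≈ 0.894.
p = a·p₁ + b·p₂ ≈ (-0.121, 0.985, 0.127); φ = arcsin(p_z) ≈ 7.30°, λ = atan2(p_y, p_x) ≈ 96.98°.

≈ lat 7°N, lon 97°E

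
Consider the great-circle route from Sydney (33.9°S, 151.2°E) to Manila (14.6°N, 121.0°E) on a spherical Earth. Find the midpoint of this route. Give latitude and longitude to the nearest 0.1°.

≈ 10.0°S, 134.9°E

From cos δ = sin φ₁ sin φ₂ + cos φ₁ cos φ₂ cos Δλ, the central angle is δ ≈ 0.984 rad (56.4°).
Interpolate at f = 1/2 with slerp weights a = sin((1−f)δ)/sin δ ≈ 0.567, b = sin(fδ)/sin δ ≈ 0.567.
p = a·p₁ + b·p₂ ≈ (-0.695, 0.697, -0.173); φ = arcsin(p_z) ≈ -9.99°, λ = atan2(p_y, p_x) ≈ 134.92°.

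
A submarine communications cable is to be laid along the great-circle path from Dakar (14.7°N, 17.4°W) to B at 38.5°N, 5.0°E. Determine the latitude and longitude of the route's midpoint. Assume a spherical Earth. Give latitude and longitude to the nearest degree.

≈ 27°N, 7°W

Convert each endpoint to a unit vector on the sphere (x = cos φ cos λ, y = cos φ sin λ, z = sin φ).
The central angle between the endpoints is δ = arccos(p₁·p₂) ≈ 0.540 rad (30.9°).
Interpolate at f = 1/2 with slerp weights a = sin((1−f)δ)/sin δ ≈ 0.519, b = sin(fδ)/sin δ ≈ 0.519.
p = a·p₁ + b·p₂ ≈ (0.883, -0.115, 0.455); φ = arcsin(p_z) ≈ 27.04°, λ = atan2(p_y, p_x) ≈ -7.40°.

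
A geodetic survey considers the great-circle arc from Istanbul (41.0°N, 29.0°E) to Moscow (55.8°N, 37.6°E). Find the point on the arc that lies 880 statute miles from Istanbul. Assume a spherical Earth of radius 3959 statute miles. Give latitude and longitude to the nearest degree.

≈ 53°N, 35°E

The haversine formula gives a central angle δ ≈ 0.276 rad (15.8°) between the endpoints. The total great-circle distance is δ·R ≈ 0.276 × 3959 ≈ 1094 mi, so the target fraction is f = 880/1094 ≈ 0.804.
Interpolate at f ≈ 0.804 with slerp weights a = sin((1−f)δ)/sin δ ≈ 0.198, b = sin(fδ)/sin δ ≈ 0.808.
p = a·p₁ + b·p₂ ≈ (0.491, 0.350, 0.798); φ = arcsin(p_z) ≈ 52.96°, λ = atan2(p_y, p_x) ≈ 35.47°.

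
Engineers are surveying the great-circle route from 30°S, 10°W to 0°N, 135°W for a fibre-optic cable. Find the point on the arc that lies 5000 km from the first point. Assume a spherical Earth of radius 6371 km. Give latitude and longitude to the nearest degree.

≈ 34°S, 63°W

Convert each endpoint to a unit vector on the sphere (x = cos φ cos λ, y = cos φ sin λ, z = sin φ).
The central angle between the endpoints is δ = arccos(p₁·p₂) ≈ 2.091 rad (119.8°). The total great-circle distance is δ·R ≈ 2.091 × 6371 ≈ 13319 km, so the target fraction is f = 5000/13319 ≈ 0.375.
Interpolate at f ≈ 0.375 with slerp weights a = sin((1−f)δ)/sin δ ≈ 1.112, b = sin(fδ)/sin δ ≈ 0.814.
p = a·p₁ + b·p₂ ≈ (0.373, -0.743, -0.556); φ = arcsin(p_z) ≈ -33.78°, λ = atan2(p_y, p_x) ≈ -63.37°.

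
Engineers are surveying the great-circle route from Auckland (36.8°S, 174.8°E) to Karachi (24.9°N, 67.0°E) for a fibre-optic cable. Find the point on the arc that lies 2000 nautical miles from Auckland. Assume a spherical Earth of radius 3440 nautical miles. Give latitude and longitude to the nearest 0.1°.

The haversine formula gives a central angle δ ≈ 2.065 rad (118.3°) between the endpoints. The total great-circle distance is δ·R ≈ 2.065 × 3440 ≈ 7103 nmi, so the target fraction is f = 2000/7103 ≈ 0.282.
Interpolate at f ≈ 0.282 with slerp weights a = sin((1−f)δ)/sin δ ≈ 1.132, b = sin(fδ)/sin δ ≈ 0.624.
p = a·p₁ + b·p₂ ≈ (-0.681, 0.603, -0.415); φ = arcsin(p_z) ≈ -24.53°, λ = atan2(p_y, p_x) ≈ 138.49°.

≈ (24.5°S, 138.5°E)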